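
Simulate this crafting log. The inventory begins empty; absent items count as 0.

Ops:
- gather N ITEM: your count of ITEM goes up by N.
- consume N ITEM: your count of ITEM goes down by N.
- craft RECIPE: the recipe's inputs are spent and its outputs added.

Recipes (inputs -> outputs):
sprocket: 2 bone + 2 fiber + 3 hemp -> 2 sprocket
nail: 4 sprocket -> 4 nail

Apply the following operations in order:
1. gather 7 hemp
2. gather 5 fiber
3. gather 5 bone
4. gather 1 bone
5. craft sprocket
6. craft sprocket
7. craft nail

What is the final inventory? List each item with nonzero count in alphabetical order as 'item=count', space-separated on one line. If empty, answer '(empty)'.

After 1 (gather 7 hemp): hemp=7
After 2 (gather 5 fiber): fiber=5 hemp=7
After 3 (gather 5 bone): bone=5 fiber=5 hemp=7
After 4 (gather 1 bone): bone=6 fiber=5 hemp=7
After 5 (craft sprocket): bone=4 fiber=3 hemp=4 sprocket=2
After 6 (craft sprocket): bone=2 fiber=1 hemp=1 sprocket=4
After 7 (craft nail): bone=2 fiber=1 hemp=1 nail=4

Answer: bone=2 fiber=1 hemp=1 nail=4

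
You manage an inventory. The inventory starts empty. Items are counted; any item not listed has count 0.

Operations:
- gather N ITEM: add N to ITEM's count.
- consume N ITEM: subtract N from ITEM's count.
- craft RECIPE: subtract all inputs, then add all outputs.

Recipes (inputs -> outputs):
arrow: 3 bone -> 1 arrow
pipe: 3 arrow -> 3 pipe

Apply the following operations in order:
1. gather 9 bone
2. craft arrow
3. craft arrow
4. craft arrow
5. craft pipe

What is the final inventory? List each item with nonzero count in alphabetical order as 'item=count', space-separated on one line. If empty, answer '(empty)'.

Answer: pipe=3

Derivation:
After 1 (gather 9 bone): bone=9
After 2 (craft arrow): arrow=1 bone=6
After 3 (craft arrow): arrow=2 bone=3
After 4 (craft arrow): arrow=3
After 5 (craft pipe): pipe=3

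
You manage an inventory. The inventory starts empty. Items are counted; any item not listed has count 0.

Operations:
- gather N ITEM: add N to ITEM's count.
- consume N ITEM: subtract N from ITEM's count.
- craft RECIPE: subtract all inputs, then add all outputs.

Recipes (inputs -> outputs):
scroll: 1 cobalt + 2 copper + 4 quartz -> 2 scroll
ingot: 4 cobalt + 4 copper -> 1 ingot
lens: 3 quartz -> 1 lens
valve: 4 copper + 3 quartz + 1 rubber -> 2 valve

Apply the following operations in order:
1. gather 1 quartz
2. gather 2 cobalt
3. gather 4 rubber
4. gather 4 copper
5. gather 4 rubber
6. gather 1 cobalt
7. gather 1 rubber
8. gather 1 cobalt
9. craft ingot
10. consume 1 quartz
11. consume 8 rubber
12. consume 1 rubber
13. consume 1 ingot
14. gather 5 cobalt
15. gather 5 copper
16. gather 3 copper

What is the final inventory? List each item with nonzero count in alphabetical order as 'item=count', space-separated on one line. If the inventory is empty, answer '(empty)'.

After 1 (gather 1 quartz): quartz=1
After 2 (gather 2 cobalt): cobalt=2 quartz=1
After 3 (gather 4 rubber): cobalt=2 quartz=1 rubber=4
After 4 (gather 4 copper): cobalt=2 copper=4 quartz=1 rubber=4
After 5 (gather 4 rubber): cobalt=2 copper=4 quartz=1 rubber=8
After 6 (gather 1 cobalt): cobalt=3 copper=4 quartz=1 rubber=8
After 7 (gather 1 rubber): cobalt=3 copper=4 quartz=1 rubber=9
After 8 (gather 1 cobalt): cobalt=4 copper=4 quartz=1 rubber=9
After 9 (craft ingot): ingot=1 quartz=1 rubber=9
After 10 (consume 1 quartz): ingot=1 rubber=9
After 11 (consume 8 rubber): ingot=1 rubber=1
After 12 (consume 1 rubber): ingot=1
After 13 (consume 1 ingot): (empty)
After 14 (gather 5 cobalt): cobalt=5
After 15 (gather 5 copper): cobalt=5 copper=5
After 16 (gather 3 copper): cobalt=5 copper=8

Answer: cobalt=5 copper=8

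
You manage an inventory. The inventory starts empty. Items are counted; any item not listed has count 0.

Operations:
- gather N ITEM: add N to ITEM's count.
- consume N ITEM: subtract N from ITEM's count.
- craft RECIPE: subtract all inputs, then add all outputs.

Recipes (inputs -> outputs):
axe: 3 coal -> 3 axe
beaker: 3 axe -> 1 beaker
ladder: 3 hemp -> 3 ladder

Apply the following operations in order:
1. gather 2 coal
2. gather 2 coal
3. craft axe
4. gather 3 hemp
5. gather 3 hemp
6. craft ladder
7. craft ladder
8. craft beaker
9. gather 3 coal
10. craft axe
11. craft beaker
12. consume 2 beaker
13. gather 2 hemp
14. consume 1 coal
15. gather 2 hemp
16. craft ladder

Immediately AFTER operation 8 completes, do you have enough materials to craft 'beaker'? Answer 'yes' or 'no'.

Answer: no

Derivation:
After 1 (gather 2 coal): coal=2
After 2 (gather 2 coal): coal=4
After 3 (craft axe): axe=3 coal=1
After 4 (gather 3 hemp): axe=3 coal=1 hemp=3
After 5 (gather 3 hemp): axe=3 coal=1 hemp=6
After 6 (craft ladder): axe=3 coal=1 hemp=3 ladder=3
After 7 (craft ladder): axe=3 coal=1 ladder=6
After 8 (craft beaker): beaker=1 coal=1 ladder=6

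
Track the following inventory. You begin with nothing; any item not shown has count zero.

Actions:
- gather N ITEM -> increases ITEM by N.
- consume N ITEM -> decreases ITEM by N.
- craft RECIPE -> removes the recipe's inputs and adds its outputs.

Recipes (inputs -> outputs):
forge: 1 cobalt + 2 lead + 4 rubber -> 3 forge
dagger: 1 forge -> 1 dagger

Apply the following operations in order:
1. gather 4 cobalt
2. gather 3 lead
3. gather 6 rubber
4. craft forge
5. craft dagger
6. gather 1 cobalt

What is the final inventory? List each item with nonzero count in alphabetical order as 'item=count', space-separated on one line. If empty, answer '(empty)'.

After 1 (gather 4 cobalt): cobalt=4
After 2 (gather 3 lead): cobalt=4 lead=3
After 3 (gather 6 rubber): cobalt=4 lead=3 rubber=6
After 4 (craft forge): cobalt=3 forge=3 lead=1 rubber=2
After 5 (craft dagger): cobalt=3 dagger=1 forge=2 lead=1 rubber=2
After 6 (gather 1 cobalt): cobalt=4 dagger=1 forge=2 lead=1 rubber=2

Answer: cobalt=4 dagger=1 forge=2 lead=1 rubber=2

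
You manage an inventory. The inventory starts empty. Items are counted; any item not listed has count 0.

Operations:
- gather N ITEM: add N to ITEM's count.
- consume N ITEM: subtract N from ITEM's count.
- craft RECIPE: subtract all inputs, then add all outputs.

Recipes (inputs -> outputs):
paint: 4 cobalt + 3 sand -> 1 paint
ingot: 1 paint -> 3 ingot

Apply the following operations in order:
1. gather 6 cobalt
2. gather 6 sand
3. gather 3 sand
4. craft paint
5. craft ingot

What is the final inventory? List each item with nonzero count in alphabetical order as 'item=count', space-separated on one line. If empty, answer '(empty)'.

After 1 (gather 6 cobalt): cobalt=6
After 2 (gather 6 sand): cobalt=6 sand=6
After 3 (gather 3 sand): cobalt=6 sand=9
After 4 (craft paint): cobalt=2 paint=1 sand=6
After 5 (craft ingot): cobalt=2 ingot=3 sand=6

Answer: cobalt=2 ingot=3 sand=6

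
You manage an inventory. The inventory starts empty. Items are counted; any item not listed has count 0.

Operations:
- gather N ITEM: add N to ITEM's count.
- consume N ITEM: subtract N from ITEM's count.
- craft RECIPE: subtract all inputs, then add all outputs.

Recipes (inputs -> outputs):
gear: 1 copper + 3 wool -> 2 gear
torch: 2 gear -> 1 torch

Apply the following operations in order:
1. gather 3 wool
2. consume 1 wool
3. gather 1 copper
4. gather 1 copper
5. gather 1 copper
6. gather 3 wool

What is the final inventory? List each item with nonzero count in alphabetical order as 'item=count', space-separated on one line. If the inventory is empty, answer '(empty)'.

Answer: copper=3 wool=5

Derivation:
After 1 (gather 3 wool): wool=3
After 2 (consume 1 wool): wool=2
After 3 (gather 1 copper): copper=1 wool=2
After 4 (gather 1 copper): copper=2 wool=2
After 5 (gather 1 copper): copper=3 wool=2
After 6 (gather 3 wool): copper=3 wool=5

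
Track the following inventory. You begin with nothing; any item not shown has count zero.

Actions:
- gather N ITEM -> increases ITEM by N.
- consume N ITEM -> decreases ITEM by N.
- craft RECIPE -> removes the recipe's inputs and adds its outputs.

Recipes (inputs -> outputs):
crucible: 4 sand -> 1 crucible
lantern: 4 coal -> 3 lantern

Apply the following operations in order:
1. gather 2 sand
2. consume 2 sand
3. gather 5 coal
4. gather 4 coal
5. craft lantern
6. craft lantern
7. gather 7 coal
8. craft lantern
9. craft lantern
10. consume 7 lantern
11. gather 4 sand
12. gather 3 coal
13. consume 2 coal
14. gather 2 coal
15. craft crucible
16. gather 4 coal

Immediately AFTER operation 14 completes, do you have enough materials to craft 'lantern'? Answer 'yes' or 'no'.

Answer: no

Derivation:
After 1 (gather 2 sand): sand=2
After 2 (consume 2 sand): (empty)
After 3 (gather 5 coal): coal=5
After 4 (gather 4 coal): coal=9
After 5 (craft lantern): coal=5 lantern=3
After 6 (craft lantern): coal=1 lantern=6
After 7 (gather 7 coal): coal=8 lantern=6
After 8 (craft lantern): coal=4 lantern=9
After 9 (craft lantern): lantern=12
After 10 (consume 7 lantern): lantern=5
After 11 (gather 4 sand): lantern=5 sand=4
After 12 (gather 3 coal): coal=3 lantern=5 sand=4
After 13 (consume 2 coal): coal=1 lantern=5 sand=4
After 14 (gather 2 coal): coal=3 lantern=5 sand=4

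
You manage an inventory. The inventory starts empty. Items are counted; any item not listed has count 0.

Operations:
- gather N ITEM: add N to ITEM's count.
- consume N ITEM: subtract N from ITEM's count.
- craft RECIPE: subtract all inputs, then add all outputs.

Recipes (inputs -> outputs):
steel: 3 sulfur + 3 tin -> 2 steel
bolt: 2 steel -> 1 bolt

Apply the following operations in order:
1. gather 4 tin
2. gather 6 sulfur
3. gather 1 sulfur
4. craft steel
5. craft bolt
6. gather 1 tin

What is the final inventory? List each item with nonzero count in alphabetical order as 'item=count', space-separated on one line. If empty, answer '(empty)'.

After 1 (gather 4 tin): tin=4
After 2 (gather 6 sulfur): sulfur=6 tin=4
After 3 (gather 1 sulfur): sulfur=7 tin=4
After 4 (craft steel): steel=2 sulfur=4 tin=1
After 5 (craft bolt): bolt=1 sulfur=4 tin=1
After 6 (gather 1 tin): bolt=1 sulfur=4 tin=2

Answer: bolt=1 sulfur=4 tin=2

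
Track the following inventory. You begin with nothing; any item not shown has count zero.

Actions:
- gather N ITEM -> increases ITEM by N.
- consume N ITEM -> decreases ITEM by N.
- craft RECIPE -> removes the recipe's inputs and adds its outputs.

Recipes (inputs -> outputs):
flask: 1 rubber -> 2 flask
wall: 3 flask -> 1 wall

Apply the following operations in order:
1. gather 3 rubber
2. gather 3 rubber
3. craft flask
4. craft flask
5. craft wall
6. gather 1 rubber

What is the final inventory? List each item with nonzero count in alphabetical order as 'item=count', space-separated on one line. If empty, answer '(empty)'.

Answer: flask=1 rubber=5 wall=1

Derivation:
After 1 (gather 3 rubber): rubber=3
After 2 (gather 3 rubber): rubber=6
After 3 (craft flask): flask=2 rubber=5
After 4 (craft flask): flask=4 rubber=4
After 5 (craft wall): flask=1 rubber=4 wall=1
After 6 (gather 1 rubber): flask=1 rubber=5 wall=1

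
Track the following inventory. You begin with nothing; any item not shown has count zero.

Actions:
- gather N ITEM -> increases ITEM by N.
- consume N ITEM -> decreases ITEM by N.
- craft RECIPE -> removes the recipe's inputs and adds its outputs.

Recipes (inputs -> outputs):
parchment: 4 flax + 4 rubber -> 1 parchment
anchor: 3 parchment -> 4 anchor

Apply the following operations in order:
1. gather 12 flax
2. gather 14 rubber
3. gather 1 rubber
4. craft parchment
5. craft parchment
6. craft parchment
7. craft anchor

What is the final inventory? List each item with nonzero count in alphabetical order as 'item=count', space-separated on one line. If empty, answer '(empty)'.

After 1 (gather 12 flax): flax=12
After 2 (gather 14 rubber): flax=12 rubber=14
After 3 (gather 1 rubber): flax=12 rubber=15
After 4 (craft parchment): flax=8 parchment=1 rubber=11
After 5 (craft parchment): flax=4 parchment=2 rubber=7
After 6 (craft parchment): parchment=3 rubber=3
After 7 (craft anchor): anchor=4 rubber=3

Answer: anchor=4 rubber=3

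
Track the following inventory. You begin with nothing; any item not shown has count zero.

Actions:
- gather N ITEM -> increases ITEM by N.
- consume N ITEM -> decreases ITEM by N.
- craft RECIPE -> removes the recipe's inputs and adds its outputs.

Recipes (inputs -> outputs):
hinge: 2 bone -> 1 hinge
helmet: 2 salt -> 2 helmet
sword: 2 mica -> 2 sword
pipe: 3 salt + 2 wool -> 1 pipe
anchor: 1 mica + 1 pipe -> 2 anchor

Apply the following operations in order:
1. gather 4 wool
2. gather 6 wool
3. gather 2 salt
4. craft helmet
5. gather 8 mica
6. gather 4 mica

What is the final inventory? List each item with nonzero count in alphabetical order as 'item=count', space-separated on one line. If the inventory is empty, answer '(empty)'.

Answer: helmet=2 mica=12 wool=10

Derivation:
After 1 (gather 4 wool): wool=4
After 2 (gather 6 wool): wool=10
After 3 (gather 2 salt): salt=2 wool=10
After 4 (craft helmet): helmet=2 wool=10
After 5 (gather 8 mica): helmet=2 mica=8 wool=10
After 6 (gather 4 mica): helmet=2 mica=12 wool=10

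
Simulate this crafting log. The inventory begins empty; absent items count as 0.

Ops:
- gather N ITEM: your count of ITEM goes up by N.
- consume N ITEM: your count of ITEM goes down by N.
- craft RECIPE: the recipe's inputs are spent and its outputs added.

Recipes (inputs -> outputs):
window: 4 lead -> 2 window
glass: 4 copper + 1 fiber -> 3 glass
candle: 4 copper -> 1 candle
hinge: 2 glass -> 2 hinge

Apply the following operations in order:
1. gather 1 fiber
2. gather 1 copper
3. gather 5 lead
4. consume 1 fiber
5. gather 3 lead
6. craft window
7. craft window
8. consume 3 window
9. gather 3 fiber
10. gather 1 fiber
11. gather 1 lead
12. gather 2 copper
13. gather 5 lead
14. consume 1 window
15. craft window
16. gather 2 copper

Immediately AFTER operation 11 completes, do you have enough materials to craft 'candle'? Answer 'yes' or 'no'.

After 1 (gather 1 fiber): fiber=1
After 2 (gather 1 copper): copper=1 fiber=1
After 3 (gather 5 lead): copper=1 fiber=1 lead=5
After 4 (consume 1 fiber): copper=1 lead=5
After 5 (gather 3 lead): copper=1 lead=8
After 6 (craft window): copper=1 lead=4 window=2
After 7 (craft window): copper=1 window=4
After 8 (consume 3 window): copper=1 window=1
After 9 (gather 3 fiber): copper=1 fiber=3 window=1
After 10 (gather 1 fiber): copper=1 fiber=4 window=1
After 11 (gather 1 lead): copper=1 fiber=4 lead=1 window=1

Answer: no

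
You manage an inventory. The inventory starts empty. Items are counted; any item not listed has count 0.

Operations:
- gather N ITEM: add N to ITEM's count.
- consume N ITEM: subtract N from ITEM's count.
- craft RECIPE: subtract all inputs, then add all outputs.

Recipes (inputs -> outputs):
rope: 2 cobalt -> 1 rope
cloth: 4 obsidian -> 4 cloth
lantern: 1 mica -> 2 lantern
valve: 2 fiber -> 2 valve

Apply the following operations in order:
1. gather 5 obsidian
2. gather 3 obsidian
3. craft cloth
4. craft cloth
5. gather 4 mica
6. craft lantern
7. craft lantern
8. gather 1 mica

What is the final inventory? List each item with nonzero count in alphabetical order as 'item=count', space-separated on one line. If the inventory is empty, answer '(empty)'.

After 1 (gather 5 obsidian): obsidian=5
After 2 (gather 3 obsidian): obsidian=8
After 3 (craft cloth): cloth=4 obsidian=4
After 4 (craft cloth): cloth=8
After 5 (gather 4 mica): cloth=8 mica=4
After 6 (craft lantern): cloth=8 lantern=2 mica=3
After 7 (craft lantern): cloth=8 lantern=4 mica=2
After 8 (gather 1 mica): cloth=8 lantern=4 mica=3

Answer: cloth=8 lantern=4 mica=3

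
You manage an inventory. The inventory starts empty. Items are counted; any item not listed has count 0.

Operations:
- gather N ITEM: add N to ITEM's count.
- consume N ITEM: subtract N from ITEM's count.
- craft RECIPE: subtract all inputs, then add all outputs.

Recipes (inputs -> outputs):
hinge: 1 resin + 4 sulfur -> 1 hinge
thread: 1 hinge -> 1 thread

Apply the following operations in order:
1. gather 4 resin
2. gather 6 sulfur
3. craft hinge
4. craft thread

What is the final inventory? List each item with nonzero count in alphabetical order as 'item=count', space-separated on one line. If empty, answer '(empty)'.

Answer: resin=3 sulfur=2 thread=1

Derivation:
After 1 (gather 4 resin): resin=4
After 2 (gather 6 sulfur): resin=4 sulfur=6
After 3 (craft hinge): hinge=1 resin=3 sulfur=2
After 4 (craft thread): resin=3 sulfur=2 thread=1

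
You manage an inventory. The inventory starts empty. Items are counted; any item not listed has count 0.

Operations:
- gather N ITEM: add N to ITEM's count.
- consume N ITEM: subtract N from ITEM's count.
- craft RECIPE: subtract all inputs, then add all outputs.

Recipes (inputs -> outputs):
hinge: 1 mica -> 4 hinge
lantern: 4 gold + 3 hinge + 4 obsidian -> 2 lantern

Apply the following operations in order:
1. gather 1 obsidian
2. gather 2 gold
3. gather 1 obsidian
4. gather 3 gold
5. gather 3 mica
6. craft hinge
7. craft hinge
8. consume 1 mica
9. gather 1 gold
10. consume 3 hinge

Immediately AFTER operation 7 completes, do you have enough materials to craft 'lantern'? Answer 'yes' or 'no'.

Answer: no

Derivation:
After 1 (gather 1 obsidian): obsidian=1
After 2 (gather 2 gold): gold=2 obsidian=1
After 3 (gather 1 obsidian): gold=2 obsidian=2
After 4 (gather 3 gold): gold=5 obsidian=2
After 5 (gather 3 mica): gold=5 mica=3 obsidian=2
After 6 (craft hinge): gold=5 hinge=4 mica=2 obsidian=2
After 7 (craft hinge): gold=5 hinge=8 mica=1 obsidian=2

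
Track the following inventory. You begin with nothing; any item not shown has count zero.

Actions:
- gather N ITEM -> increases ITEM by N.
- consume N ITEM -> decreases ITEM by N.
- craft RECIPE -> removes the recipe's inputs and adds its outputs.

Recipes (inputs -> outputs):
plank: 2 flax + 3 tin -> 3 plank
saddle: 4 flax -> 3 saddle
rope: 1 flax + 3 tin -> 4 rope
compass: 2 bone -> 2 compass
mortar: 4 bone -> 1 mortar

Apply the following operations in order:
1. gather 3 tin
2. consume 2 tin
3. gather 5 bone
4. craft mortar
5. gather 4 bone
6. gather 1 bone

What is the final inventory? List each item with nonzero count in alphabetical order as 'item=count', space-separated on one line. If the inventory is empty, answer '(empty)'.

After 1 (gather 3 tin): tin=3
After 2 (consume 2 tin): tin=1
After 3 (gather 5 bone): bone=5 tin=1
After 4 (craft mortar): bone=1 mortar=1 tin=1
After 5 (gather 4 bone): bone=5 mortar=1 tin=1
After 6 (gather 1 bone): bone=6 mortar=1 tin=1

Answer: bone=6 mortar=1 tin=1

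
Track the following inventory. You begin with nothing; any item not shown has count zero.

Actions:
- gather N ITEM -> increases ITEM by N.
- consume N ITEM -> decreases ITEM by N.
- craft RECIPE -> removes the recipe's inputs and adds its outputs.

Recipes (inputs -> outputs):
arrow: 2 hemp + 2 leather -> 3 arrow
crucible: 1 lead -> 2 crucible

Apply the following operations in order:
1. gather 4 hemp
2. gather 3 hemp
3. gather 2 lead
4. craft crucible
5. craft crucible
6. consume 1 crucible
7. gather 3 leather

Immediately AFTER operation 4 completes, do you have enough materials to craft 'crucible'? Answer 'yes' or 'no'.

Answer: yes

Derivation:
After 1 (gather 4 hemp): hemp=4
After 2 (gather 3 hemp): hemp=7
After 3 (gather 2 lead): hemp=7 lead=2
After 4 (craft crucible): crucible=2 hemp=7 lead=1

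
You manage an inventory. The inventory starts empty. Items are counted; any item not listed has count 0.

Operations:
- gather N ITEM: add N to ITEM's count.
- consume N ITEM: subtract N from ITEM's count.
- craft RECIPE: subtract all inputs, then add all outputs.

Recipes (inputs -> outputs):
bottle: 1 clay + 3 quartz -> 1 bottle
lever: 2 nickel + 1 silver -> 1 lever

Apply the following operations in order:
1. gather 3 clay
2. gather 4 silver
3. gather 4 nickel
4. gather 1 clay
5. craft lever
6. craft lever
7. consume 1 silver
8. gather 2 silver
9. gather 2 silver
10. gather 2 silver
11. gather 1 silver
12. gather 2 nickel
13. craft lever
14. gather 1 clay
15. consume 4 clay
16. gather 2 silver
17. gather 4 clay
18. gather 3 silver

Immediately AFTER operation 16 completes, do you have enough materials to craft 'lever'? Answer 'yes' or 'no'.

Answer: no

Derivation:
After 1 (gather 3 clay): clay=3
After 2 (gather 4 silver): clay=3 silver=4
After 3 (gather 4 nickel): clay=3 nickel=4 silver=4
After 4 (gather 1 clay): clay=4 nickel=4 silver=4
After 5 (craft lever): clay=4 lever=1 nickel=2 silver=3
After 6 (craft lever): clay=4 lever=2 silver=2
After 7 (consume 1 silver): clay=4 lever=2 silver=1
After 8 (gather 2 silver): clay=4 lever=2 silver=3
After 9 (gather 2 silver): clay=4 lever=2 silver=5
After 10 (gather 2 silver): clay=4 lever=2 silver=7
After 11 (gather 1 silver): clay=4 lever=2 silver=8
After 12 (gather 2 nickel): clay=4 lever=2 nickel=2 silver=8
After 13 (craft lever): clay=4 lever=3 silver=7
After 14 (gather 1 clay): clay=5 lever=3 silver=7
After 15 (consume 4 clay): clay=1 lever=3 silver=7
After 16 (gather 2 silver): clay=1 lever=3 silver=9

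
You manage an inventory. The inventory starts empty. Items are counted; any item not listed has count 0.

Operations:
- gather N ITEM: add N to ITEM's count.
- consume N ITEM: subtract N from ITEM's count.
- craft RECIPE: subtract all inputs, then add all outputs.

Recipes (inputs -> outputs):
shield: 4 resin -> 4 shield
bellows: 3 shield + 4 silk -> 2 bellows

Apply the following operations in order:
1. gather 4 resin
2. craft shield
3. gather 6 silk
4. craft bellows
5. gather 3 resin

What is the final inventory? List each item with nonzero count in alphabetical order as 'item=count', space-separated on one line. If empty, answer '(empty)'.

Answer: bellows=2 resin=3 shield=1 silk=2

Derivation:
After 1 (gather 4 resin): resin=4
After 2 (craft shield): shield=4
After 3 (gather 6 silk): shield=4 silk=6
After 4 (craft bellows): bellows=2 shield=1 silk=2
After 5 (gather 3 resin): bellows=2 resin=3 shield=1 silk=2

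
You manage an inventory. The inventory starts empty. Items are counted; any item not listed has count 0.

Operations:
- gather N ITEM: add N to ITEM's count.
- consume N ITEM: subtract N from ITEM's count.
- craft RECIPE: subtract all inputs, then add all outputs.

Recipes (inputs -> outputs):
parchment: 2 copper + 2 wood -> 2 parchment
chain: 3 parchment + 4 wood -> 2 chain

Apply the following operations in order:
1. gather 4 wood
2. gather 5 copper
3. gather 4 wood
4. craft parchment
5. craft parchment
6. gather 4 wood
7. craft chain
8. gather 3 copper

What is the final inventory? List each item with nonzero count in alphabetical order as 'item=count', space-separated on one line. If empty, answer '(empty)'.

Answer: chain=2 copper=4 parchment=1 wood=4

Derivation:
After 1 (gather 4 wood): wood=4
After 2 (gather 5 copper): copper=5 wood=4
After 3 (gather 4 wood): copper=5 wood=8
After 4 (craft parchment): copper=3 parchment=2 wood=6
After 5 (craft parchment): copper=1 parchment=4 wood=4
After 6 (gather 4 wood): copper=1 parchment=4 wood=8
After 7 (craft chain): chain=2 copper=1 parchment=1 wood=4
After 8 (gather 3 copper): chain=2 copper=4 parchment=1 wood=4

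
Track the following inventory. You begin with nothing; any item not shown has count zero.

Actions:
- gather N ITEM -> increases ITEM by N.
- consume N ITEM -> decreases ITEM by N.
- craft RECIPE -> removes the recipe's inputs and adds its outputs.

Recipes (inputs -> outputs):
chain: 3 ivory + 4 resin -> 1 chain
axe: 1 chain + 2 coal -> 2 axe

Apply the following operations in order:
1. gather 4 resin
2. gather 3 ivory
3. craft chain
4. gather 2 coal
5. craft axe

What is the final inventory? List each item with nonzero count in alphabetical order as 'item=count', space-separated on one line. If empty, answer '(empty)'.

After 1 (gather 4 resin): resin=4
After 2 (gather 3 ivory): ivory=3 resin=4
After 3 (craft chain): chain=1
After 4 (gather 2 coal): chain=1 coal=2
After 5 (craft axe): axe=2

Answer: axe=2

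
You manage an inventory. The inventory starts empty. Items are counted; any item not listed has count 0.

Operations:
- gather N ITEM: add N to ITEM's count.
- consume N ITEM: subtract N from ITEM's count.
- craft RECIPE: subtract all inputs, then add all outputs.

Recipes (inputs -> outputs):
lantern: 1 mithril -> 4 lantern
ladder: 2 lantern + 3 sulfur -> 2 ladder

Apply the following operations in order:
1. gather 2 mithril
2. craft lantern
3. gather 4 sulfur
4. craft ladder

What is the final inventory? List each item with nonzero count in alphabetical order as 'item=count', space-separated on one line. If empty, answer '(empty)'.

Answer: ladder=2 lantern=2 mithril=1 sulfur=1

Derivation:
After 1 (gather 2 mithril): mithril=2
After 2 (craft lantern): lantern=4 mithril=1
After 3 (gather 4 sulfur): lantern=4 mithril=1 sulfur=4
After 4 (craft ladder): ladder=2 lantern=2 mithril=1 sulfur=1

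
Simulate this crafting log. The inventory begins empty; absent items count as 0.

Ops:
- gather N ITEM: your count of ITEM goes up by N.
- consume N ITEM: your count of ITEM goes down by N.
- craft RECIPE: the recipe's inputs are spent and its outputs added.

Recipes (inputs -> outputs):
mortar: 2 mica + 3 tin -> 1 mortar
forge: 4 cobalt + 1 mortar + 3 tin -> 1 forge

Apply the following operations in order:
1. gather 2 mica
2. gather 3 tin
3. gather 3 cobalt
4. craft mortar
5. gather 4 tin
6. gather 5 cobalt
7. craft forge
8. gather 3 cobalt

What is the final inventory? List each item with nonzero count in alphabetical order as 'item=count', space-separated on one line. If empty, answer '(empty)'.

After 1 (gather 2 mica): mica=2
After 2 (gather 3 tin): mica=2 tin=3
After 3 (gather 3 cobalt): cobalt=3 mica=2 tin=3
After 4 (craft mortar): cobalt=3 mortar=1
After 5 (gather 4 tin): cobalt=3 mortar=1 tin=4
After 6 (gather 5 cobalt): cobalt=8 mortar=1 tin=4
After 7 (craft forge): cobalt=4 forge=1 tin=1
After 8 (gather 3 cobalt): cobalt=7 forge=1 tin=1

Answer: cobalt=7 forge=1 tin=1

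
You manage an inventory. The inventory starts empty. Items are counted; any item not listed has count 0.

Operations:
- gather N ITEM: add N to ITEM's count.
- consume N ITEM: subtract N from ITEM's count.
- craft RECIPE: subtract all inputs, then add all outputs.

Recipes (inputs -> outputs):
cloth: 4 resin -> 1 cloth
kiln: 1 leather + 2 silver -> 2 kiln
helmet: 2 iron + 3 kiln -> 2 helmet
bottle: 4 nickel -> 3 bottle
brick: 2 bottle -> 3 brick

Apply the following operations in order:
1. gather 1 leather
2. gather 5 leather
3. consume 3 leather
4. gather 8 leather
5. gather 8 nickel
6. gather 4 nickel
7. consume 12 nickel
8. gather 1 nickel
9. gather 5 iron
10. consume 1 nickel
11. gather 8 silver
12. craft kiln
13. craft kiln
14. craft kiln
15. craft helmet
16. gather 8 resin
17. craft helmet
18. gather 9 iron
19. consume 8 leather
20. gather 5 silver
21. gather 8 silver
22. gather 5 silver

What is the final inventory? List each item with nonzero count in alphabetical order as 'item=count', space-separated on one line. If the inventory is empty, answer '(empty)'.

After 1 (gather 1 leather): leather=1
After 2 (gather 5 leather): leather=6
After 3 (consume 3 leather): leather=3
After 4 (gather 8 leather): leather=11
After 5 (gather 8 nickel): leather=11 nickel=8
After 6 (gather 4 nickel): leather=11 nickel=12
After 7 (consume 12 nickel): leather=11
After 8 (gather 1 nickel): leather=11 nickel=1
After 9 (gather 5 iron): iron=5 leather=11 nickel=1
After 10 (consume 1 nickel): iron=5 leather=11
After 11 (gather 8 silver): iron=5 leather=11 silver=8
After 12 (craft kiln): iron=5 kiln=2 leather=10 silver=6
After 13 (craft kiln): iron=5 kiln=4 leather=9 silver=4
After 14 (craft kiln): iron=5 kiln=6 leather=8 silver=2
After 15 (craft helmet): helmet=2 iron=3 kiln=3 leather=8 silver=2
After 16 (gather 8 resin): helmet=2 iron=3 kiln=3 leather=8 resin=8 silver=2
After 17 (craft helmet): helmet=4 iron=1 leather=8 resin=8 silver=2
After 18 (gather 9 iron): helmet=4 iron=10 leather=8 resin=8 silver=2
After 19 (consume 8 leather): helmet=4 iron=10 resin=8 silver=2
After 20 (gather 5 silver): helmet=4 iron=10 resin=8 silver=7
After 21 (gather 8 silver): helmet=4 iron=10 resin=8 silver=15
After 22 (gather 5 silver): helmet=4 iron=10 resin=8 silver=20

Answer: helmet=4 iron=10 resin=8 silver=20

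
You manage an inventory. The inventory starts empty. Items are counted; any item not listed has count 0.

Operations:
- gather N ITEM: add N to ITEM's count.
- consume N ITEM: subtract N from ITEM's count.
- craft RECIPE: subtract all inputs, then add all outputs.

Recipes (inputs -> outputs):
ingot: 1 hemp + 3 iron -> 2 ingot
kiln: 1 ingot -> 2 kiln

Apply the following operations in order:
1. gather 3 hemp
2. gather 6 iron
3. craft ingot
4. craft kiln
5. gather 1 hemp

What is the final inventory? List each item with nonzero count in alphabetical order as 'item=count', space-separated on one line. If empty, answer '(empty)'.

Answer: hemp=3 ingot=1 iron=3 kiln=2

Derivation:
After 1 (gather 3 hemp): hemp=3
After 2 (gather 6 iron): hemp=3 iron=6
After 3 (craft ingot): hemp=2 ingot=2 iron=3
After 4 (craft kiln): hemp=2 ingot=1 iron=3 kiln=2
After 5 (gather 1 hemp): hemp=3 ingot=1 iron=3 kiln=2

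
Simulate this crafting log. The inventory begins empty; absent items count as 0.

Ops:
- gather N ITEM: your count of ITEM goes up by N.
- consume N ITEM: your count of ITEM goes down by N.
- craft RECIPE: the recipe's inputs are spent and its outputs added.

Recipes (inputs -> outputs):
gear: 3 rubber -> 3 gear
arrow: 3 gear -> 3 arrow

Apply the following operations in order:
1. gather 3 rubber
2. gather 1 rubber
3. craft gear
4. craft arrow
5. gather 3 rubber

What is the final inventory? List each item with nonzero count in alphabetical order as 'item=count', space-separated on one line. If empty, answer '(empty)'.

After 1 (gather 3 rubber): rubber=3
After 2 (gather 1 rubber): rubber=4
After 3 (craft gear): gear=3 rubber=1
After 4 (craft arrow): arrow=3 rubber=1
After 5 (gather 3 rubber): arrow=3 rubber=4

Answer: arrow=3 rubber=4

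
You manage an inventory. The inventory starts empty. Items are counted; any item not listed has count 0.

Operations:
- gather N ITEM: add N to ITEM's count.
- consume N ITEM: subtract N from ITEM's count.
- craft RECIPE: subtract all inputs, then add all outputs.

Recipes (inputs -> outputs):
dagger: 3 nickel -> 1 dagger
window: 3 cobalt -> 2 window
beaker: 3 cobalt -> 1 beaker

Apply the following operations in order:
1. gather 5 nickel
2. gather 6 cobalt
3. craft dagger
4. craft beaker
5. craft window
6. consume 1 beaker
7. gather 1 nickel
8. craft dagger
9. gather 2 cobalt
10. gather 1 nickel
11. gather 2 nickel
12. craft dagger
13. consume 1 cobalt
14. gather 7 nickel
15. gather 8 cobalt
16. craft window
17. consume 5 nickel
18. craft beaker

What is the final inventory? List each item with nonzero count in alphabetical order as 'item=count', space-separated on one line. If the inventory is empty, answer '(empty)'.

Answer: beaker=1 cobalt=3 dagger=3 nickel=2 window=4

Derivation:
After 1 (gather 5 nickel): nickel=5
After 2 (gather 6 cobalt): cobalt=6 nickel=5
After 3 (craft dagger): cobalt=6 dagger=1 nickel=2
After 4 (craft beaker): beaker=1 cobalt=3 dagger=1 nickel=2
After 5 (craft window): beaker=1 dagger=1 nickel=2 window=2
After 6 (consume 1 beaker): dagger=1 nickel=2 window=2
After 7 (gather 1 nickel): dagger=1 nickel=3 window=2
After 8 (craft dagger): dagger=2 window=2
After 9 (gather 2 cobalt): cobalt=2 dagger=2 window=2
After 10 (gather 1 nickel): cobalt=2 dagger=2 nickel=1 window=2
After 11 (gather 2 nickel): cobalt=2 dagger=2 nickel=3 window=2
After 12 (craft dagger): cobalt=2 dagger=3 window=2
After 13 (consume 1 cobalt): cobalt=1 dagger=3 window=2
After 14 (gather 7 nickel): cobalt=1 dagger=3 nickel=7 window=2
After 15 (gather 8 cobalt): cobalt=9 dagger=3 nickel=7 window=2
After 16 (craft window): cobalt=6 dagger=3 nickel=7 window=4
After 17 (consume 5 nickel): cobalt=6 dagger=3 nickel=2 window=4
After 18 (craft beaker): beaker=1 cobalt=3 dagger=3 nickel=2 window=4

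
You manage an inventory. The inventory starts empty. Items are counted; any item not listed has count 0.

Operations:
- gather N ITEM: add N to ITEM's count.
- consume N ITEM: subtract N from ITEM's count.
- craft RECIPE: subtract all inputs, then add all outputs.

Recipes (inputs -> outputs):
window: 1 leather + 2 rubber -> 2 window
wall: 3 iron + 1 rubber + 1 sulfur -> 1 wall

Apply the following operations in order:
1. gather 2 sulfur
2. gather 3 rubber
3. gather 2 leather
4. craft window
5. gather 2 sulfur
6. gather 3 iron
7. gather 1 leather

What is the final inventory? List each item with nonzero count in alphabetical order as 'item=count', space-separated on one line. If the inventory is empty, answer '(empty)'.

After 1 (gather 2 sulfur): sulfur=2
After 2 (gather 3 rubber): rubber=3 sulfur=2
After 3 (gather 2 leather): leather=2 rubber=3 sulfur=2
After 4 (craft window): leather=1 rubber=1 sulfur=2 window=2
After 5 (gather 2 sulfur): leather=1 rubber=1 sulfur=4 window=2
After 6 (gather 3 iron): iron=3 leather=1 rubber=1 sulfur=4 window=2
After 7 (gather 1 leather): iron=3 leather=2 rubber=1 sulfur=4 window=2

Answer: iron=3 leather=2 rubber=1 sulfur=4 window=2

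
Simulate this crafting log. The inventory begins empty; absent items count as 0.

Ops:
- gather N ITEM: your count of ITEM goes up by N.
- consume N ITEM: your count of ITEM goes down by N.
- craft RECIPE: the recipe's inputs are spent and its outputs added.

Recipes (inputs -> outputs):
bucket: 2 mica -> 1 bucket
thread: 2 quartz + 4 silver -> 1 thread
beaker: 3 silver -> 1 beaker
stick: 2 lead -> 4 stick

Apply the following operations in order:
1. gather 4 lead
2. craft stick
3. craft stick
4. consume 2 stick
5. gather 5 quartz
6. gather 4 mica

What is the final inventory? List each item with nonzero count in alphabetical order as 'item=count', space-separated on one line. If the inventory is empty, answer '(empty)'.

Answer: mica=4 quartz=5 stick=6

Derivation:
After 1 (gather 4 lead): lead=4
After 2 (craft stick): lead=2 stick=4
After 3 (craft stick): stick=8
After 4 (consume 2 stick): stick=6
After 5 (gather 5 quartz): quartz=5 stick=6
After 6 (gather 4 mica): mica=4 quartz=5 stick=6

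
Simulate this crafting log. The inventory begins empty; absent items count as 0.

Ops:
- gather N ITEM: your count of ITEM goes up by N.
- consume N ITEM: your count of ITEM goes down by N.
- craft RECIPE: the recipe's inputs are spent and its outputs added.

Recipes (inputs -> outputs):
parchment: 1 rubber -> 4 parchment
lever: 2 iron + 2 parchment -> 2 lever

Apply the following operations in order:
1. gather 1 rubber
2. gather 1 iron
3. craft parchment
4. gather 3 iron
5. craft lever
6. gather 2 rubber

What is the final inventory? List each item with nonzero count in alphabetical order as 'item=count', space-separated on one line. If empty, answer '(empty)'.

After 1 (gather 1 rubber): rubber=1
After 2 (gather 1 iron): iron=1 rubber=1
After 3 (craft parchment): iron=1 parchment=4
After 4 (gather 3 iron): iron=4 parchment=4
After 5 (craft lever): iron=2 lever=2 parchment=2
After 6 (gather 2 rubber): iron=2 lever=2 parchment=2 rubber=2

Answer: iron=2 lever=2 parchment=2 rubber=2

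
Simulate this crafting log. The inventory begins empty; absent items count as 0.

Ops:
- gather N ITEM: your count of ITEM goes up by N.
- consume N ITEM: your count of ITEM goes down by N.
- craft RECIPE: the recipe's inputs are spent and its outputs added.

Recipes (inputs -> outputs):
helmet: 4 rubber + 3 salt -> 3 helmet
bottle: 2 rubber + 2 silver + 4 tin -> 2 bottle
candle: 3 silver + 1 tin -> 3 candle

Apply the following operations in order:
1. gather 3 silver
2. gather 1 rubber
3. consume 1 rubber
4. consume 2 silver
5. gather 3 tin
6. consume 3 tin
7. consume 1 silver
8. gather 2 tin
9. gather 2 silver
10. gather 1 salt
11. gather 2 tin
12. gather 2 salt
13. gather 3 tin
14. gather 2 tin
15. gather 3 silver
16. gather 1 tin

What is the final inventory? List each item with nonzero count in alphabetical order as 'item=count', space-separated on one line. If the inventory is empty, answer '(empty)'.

Answer: salt=3 silver=5 tin=10

Derivation:
After 1 (gather 3 silver): silver=3
After 2 (gather 1 rubber): rubber=1 silver=3
After 3 (consume 1 rubber): silver=3
After 4 (consume 2 silver): silver=1
After 5 (gather 3 tin): silver=1 tin=3
After 6 (consume 3 tin): silver=1
After 7 (consume 1 silver): (empty)
After 8 (gather 2 tin): tin=2
After 9 (gather 2 silver): silver=2 tin=2
After 10 (gather 1 salt): salt=1 silver=2 tin=2
After 11 (gather 2 tin): salt=1 silver=2 tin=4
After 12 (gather 2 salt): salt=3 silver=2 tin=4
After 13 (gather 3 tin): salt=3 silver=2 tin=7
After 14 (gather 2 tin): salt=3 silver=2 tin=9
After 15 (gather 3 silver): salt=3 silver=5 tin=9
After 16 (gather 1 tin): salt=3 silver=5 tin=10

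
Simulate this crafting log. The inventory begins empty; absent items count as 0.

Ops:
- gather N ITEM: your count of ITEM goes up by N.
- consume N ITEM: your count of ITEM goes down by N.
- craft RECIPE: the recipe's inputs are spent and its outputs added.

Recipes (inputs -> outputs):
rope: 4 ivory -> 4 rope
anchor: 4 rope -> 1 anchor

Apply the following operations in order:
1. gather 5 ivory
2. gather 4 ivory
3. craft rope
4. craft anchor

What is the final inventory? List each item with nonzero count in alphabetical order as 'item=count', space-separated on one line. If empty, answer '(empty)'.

Answer: anchor=1 ivory=5

Derivation:
After 1 (gather 5 ivory): ivory=5
After 2 (gather 4 ivory): ivory=9
After 3 (craft rope): ivory=5 rope=4
After 4 (craft anchor): anchor=1 ivory=5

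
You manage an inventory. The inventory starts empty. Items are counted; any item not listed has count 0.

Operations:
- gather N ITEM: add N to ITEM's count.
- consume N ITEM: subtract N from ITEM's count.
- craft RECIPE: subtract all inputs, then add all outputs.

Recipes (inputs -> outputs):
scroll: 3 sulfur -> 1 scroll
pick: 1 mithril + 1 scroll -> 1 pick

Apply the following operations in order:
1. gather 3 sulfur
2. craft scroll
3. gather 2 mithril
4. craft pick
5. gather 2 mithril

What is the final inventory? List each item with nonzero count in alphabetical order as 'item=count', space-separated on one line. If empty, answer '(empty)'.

Answer: mithril=3 pick=1

Derivation:
After 1 (gather 3 sulfur): sulfur=3
After 2 (craft scroll): scroll=1
After 3 (gather 2 mithril): mithril=2 scroll=1
After 4 (craft pick): mithril=1 pick=1
After 5 (gather 2 mithril): mithril=3 pick=1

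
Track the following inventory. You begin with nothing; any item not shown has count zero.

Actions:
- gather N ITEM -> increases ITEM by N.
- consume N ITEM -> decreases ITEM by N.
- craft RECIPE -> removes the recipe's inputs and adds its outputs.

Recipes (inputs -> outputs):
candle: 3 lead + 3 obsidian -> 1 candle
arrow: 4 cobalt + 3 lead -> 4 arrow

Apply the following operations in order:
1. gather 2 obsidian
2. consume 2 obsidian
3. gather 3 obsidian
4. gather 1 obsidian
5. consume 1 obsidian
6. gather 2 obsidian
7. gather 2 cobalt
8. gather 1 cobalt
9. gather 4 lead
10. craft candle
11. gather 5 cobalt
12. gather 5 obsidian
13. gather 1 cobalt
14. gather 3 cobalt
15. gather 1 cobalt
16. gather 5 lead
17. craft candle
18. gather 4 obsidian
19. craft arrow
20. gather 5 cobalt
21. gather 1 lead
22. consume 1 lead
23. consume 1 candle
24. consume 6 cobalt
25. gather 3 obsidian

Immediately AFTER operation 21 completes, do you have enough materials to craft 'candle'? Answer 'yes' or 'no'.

After 1 (gather 2 obsidian): obsidian=2
After 2 (consume 2 obsidian): (empty)
After 3 (gather 3 obsidian): obsidian=3
After 4 (gather 1 obsidian): obsidian=4
After 5 (consume 1 obsidian): obsidian=3
After 6 (gather 2 obsidian): obsidian=5
After 7 (gather 2 cobalt): cobalt=2 obsidian=5
After 8 (gather 1 cobalt): cobalt=3 obsidian=5
After 9 (gather 4 lead): cobalt=3 lead=4 obsidian=5
After 10 (craft candle): candle=1 cobalt=3 lead=1 obsidian=2
After 11 (gather 5 cobalt): candle=1 cobalt=8 lead=1 obsidian=2
After 12 (gather 5 obsidian): candle=1 cobalt=8 lead=1 obsidian=7
After 13 (gather 1 cobalt): candle=1 cobalt=9 lead=1 obsidian=7
After 14 (gather 3 cobalt): candle=1 cobalt=12 lead=1 obsidian=7
After 15 (gather 1 cobalt): candle=1 cobalt=13 lead=1 obsidian=7
After 16 (gather 5 lead): candle=1 cobalt=13 lead=6 obsidian=7
After 17 (craft candle): candle=2 cobalt=13 lead=3 obsidian=4
After 18 (gather 4 obsidian): candle=2 cobalt=13 lead=3 obsidian=8
After 19 (craft arrow): arrow=4 candle=2 cobalt=9 obsidian=8
After 20 (gather 5 cobalt): arrow=4 candle=2 cobalt=14 obsidian=8
After 21 (gather 1 lead): arrow=4 candle=2 cobalt=14 lead=1 obsidian=8

Answer: no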